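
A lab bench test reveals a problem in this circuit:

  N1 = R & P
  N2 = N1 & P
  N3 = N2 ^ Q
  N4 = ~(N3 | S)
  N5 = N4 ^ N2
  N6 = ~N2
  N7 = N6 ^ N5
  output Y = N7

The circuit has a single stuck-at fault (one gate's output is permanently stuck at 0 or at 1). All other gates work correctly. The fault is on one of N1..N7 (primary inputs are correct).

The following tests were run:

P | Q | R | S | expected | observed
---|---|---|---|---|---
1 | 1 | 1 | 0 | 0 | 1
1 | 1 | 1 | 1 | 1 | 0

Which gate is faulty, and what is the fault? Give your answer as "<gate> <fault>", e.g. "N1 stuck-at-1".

Fault-free values for test 1 (P=1, Q=1, R=1, S=0): N1=1, N2=1, N3=0, N4=1, N5=0, N6=0, N7=0, giving Y=0. Observed 1.
Test 1: faults giving observed 1 are {N1 stuck-at-0, N2 stuck-at-0, N3 stuck-at-1, N4 stuck-at-0, N5 stuck-at-1, N6 stuck-at-1, N7 stuck-at-1}.
Test 2 (P=1, Q=1, R=1, S=1): fault-free N1=1, N2=1, N3=0, N4=0, N5=1, N6=0, N7=1 → 1; observed 0. Eliminates N1 stuck-at-0, N2 stuck-at-0, N3 stuck-at-1, N4 stuck-at-0, N5 stuck-at-1, N7 stuck-at-1.
Only N6 stuck-at-1 is consistent with every test.

N6 stuck-at-1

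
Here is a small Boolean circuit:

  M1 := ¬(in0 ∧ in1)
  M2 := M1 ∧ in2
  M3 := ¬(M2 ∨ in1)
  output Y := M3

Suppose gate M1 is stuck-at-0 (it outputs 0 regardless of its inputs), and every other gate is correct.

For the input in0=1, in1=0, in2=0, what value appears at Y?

1

Propagate with M1 forced: M1=0 [stuck-at-0], M2=0, M3=1.
So Y = 1. (Same as the fault-free value — the fault is masked on this input.)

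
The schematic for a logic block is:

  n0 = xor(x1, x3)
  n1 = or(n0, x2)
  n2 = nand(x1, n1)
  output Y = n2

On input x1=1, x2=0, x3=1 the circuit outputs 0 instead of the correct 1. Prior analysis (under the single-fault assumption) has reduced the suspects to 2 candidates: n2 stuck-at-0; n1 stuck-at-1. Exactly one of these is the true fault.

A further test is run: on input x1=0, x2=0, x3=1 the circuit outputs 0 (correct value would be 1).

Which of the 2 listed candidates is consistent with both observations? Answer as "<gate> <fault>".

n2 stuck-at-0

Evaluate each candidate on input x1=0, x2=0, x3=1:
  n2 stuck-at-0: n0=1, n1=1, n2=0 [stuck-at-0] → 0 — matches
  n1 stuck-at-1: n0=1, n1=1 [stuck-at-1], n2=1 → 1 — eliminated
Only n2 stuck-at-0 reproduces the observed 0.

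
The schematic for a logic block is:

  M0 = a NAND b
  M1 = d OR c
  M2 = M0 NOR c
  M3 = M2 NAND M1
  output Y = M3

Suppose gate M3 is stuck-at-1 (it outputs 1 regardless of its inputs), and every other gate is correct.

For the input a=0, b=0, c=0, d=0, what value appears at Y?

Propagate with M3 forced: M0=1, M1=0, M2=0, M3=1 [stuck-at-1].
So Y = 1. (Same as the fault-free value — the fault is masked on this input.)

1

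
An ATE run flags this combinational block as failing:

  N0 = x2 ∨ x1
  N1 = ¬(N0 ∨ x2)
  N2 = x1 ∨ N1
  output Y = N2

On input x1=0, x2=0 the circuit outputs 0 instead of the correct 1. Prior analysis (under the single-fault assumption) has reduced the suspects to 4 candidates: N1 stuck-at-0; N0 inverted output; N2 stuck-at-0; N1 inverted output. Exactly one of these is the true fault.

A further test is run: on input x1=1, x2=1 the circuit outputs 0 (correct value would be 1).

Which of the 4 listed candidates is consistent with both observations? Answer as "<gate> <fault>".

N2 stuck-at-0

Evaluate each candidate on input x1=1, x2=1:
  N1 stuck-at-0: N0=1, N1=0 [stuck-at-0], N2=1 → 1 — eliminated
  N0 inverted output: N0=0 [inverted output], N1=0, N2=1 → 1 — eliminated
  N2 stuck-at-0: N0=1, N1=0, N2=0 [stuck-at-0] → 0 — matches
  N1 inverted output: N0=1, N1=1 [inverted output], N2=1 → 1 — eliminated
Only N2 stuck-at-0 reproduces the observed 0.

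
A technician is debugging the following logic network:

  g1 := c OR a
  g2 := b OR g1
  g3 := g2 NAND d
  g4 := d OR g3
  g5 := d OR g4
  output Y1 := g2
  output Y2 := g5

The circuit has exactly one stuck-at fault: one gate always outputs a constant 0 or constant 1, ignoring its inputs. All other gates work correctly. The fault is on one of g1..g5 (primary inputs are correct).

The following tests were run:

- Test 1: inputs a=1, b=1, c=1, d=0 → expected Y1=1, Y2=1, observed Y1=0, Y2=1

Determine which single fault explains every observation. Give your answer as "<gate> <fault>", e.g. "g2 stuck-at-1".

g2 stuck-at-0

Fault-free values for test 1 (a=1, b=1, c=1, d=0): g1=1, g2=1, g3=1, g4=1, g5=1, giving Y1=1, Y2=1. Observed Y1=0, Y2=1.
Test 1: faults giving observed Y1=0, Y2=1 are {g2 stuck-at-0}.
Only g2 stuck-at-0 is consistent with every test.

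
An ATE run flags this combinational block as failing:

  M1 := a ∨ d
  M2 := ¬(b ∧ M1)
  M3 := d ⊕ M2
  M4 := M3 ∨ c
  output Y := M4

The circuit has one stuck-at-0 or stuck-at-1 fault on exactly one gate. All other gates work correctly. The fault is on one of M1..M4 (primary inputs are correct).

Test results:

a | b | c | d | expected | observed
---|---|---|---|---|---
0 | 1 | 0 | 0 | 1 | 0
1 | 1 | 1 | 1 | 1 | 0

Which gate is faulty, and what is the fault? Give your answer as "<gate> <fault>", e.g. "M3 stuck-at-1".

Fault-free values for test 1 (a=0, b=1, c=0, d=0): M1=0, M2=1, M3=1, M4=1, giving Y=1. Observed 0.
Test 1: faults giving observed 0 are {M1 stuck-at-1, M2 stuck-at-0, M3 stuck-at-0, M4 stuck-at-0}.
Test 2 (a=1, b=1, c=1, d=1): fault-free M1=1, M2=0, M3=1, M4=1 → 1; observed 0. Eliminates M1 stuck-at-1, M2 stuck-at-0, M3 stuck-at-0.
Only M4 stuck-at-0 is consistent with every test.

M4 stuck-at-0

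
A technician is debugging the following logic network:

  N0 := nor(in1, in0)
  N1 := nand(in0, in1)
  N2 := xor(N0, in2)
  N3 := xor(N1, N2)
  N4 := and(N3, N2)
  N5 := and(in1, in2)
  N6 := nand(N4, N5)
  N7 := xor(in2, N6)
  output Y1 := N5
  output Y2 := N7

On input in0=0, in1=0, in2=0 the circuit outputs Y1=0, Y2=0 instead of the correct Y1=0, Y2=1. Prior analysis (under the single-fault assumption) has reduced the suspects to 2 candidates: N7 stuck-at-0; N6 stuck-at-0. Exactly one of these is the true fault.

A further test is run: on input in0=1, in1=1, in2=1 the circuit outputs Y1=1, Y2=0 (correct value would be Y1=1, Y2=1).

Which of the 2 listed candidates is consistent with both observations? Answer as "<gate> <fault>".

Evaluate each candidate on input in0=1, in1=1, in2=1:
  N7 stuck-at-0: N0=0, N1=0, N2=1, N3=1, N4=1, N5=1, N6=0, N7=0 [stuck-at-0] → Y1=1, Y2=0 — matches
  N6 stuck-at-0: N0=0, N1=0, N2=1, N3=1, N4=1, N5=1, N6=0 [stuck-at-0], N7=1 → Y1=1, Y2=1 — eliminated
Only N7 stuck-at-0 reproduces the observed Y1=1, Y2=0.

N7 stuck-at-0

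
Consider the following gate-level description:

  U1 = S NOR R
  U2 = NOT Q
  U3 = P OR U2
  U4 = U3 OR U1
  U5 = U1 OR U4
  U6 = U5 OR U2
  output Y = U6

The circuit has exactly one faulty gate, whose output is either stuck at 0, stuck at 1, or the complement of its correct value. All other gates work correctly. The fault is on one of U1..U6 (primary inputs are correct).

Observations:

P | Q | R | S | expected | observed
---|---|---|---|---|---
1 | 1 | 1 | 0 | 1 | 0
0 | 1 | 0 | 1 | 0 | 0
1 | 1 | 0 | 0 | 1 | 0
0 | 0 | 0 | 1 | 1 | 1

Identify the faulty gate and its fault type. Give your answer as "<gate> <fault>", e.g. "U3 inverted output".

U5 stuck-at-0

Fault-free values for test 1 (P=1, Q=1, R=1, S=0): U1=0, U2=0, U3=1, U4=1, U5=1, U6=1, giving Y=1. Observed 0.
Test 1: faults giving observed 0 are {U3 stuck-at-0, U3 inverted output, U4 stuck-at-0, U4 inverted output, U5 stuck-at-0, U5 inverted output, U6 stuck-at-0, U6 inverted output}.
Test 2 (P=0, Q=1, R=0, S=1): fault-free U1=0, U2=0, U3=0, U4=0, U5=0, U6=0 → 0; observed 0. Eliminates U3 inverted output, U4 inverted output, U5 inverted output, U6 inverted output.
Test 3 (P=1, Q=1, R=0, S=0): fault-free U1=1, U2=0, U3=1, U4=1, U5=1, U6=1 → 1; observed 0. Eliminates U3 stuck-at-0, U4 stuck-at-0.
Test 4 (P=0, Q=0, R=0, S=1): fault-free U1=0, U2=1, U3=1, U4=1, U5=1, U6=1 → 1; observed 1. Eliminates U6 stuck-at-0.
Only U5 stuck-at-0 is consistent with every test.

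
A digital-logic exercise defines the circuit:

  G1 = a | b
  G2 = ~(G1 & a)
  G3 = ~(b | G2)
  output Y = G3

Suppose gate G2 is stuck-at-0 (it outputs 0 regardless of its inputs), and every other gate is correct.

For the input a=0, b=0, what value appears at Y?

Propagate with G2 forced: G1=0, G2=0 [stuck-at-0], G3=1.
So Y = 1. (Without the fault it would be 0.)

1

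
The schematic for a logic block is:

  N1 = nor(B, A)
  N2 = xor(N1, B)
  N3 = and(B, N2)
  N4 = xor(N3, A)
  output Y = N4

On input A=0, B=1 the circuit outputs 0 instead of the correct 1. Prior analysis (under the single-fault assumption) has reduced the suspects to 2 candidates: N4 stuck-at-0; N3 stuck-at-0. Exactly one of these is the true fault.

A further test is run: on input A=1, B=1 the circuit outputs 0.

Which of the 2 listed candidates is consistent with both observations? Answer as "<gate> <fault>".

N4 stuck-at-0

Evaluate each candidate on input A=1, B=1:
  N4 stuck-at-0: N1=0, N2=1, N3=1, N4=0 [stuck-at-0] → 0 — matches
  N3 stuck-at-0: N1=0, N2=1, N3=0 [stuck-at-0], N4=1 → 1 — eliminated
Only N4 stuck-at-0 reproduces the observed 0.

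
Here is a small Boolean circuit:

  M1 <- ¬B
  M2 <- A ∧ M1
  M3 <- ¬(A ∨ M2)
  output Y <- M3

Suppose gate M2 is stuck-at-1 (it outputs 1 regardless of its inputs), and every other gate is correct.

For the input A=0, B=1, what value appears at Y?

0

Propagate with M2 forced: M1=0, M2=1 [stuck-at-1], M3=0.
So Y = 0. (Without the fault it would be 1.)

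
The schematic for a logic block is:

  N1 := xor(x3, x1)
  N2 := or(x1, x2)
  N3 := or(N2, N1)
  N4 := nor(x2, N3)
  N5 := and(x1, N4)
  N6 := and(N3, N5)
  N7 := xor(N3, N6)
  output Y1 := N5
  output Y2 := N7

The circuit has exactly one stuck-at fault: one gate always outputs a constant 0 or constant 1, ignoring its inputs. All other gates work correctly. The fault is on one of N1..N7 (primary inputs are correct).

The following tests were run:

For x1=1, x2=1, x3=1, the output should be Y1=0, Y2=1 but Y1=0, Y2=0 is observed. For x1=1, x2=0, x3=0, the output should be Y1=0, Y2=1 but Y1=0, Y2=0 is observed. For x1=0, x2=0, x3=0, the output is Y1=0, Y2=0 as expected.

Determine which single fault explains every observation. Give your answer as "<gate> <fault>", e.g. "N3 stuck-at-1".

N7 stuck-at-0

Fault-free values for test 1 (x1=1, x2=1, x3=1): N1=0, N2=1, N3=1, N4=0, N5=0, N6=0, N7=1, giving Y1=0, Y2=1. Observed Y1=0, Y2=0.
Test 1: faults giving observed Y1=0, Y2=0 are {N2 stuck-at-0, N3 stuck-at-0, N6 stuck-at-1, N7 stuck-at-0}.
Test 2 (x1=1, x2=0, x3=0): fault-free N1=1, N2=1, N3=1, N4=0, N5=0, N6=0, N7=1 → Y1=0, Y2=1; observed Y1=0, Y2=0. Eliminates N2 stuck-at-0, N3 stuck-at-0.
Test 3 (x1=0, x2=0, x3=0): fault-free N1=0, N2=0, N3=0, N4=1, N5=0, N6=0, N7=0 → Y1=0, Y2=0; observed Y1=0, Y2=0. Eliminates N6 stuck-at-1.
Only N7 stuck-at-0 is consistent with every test.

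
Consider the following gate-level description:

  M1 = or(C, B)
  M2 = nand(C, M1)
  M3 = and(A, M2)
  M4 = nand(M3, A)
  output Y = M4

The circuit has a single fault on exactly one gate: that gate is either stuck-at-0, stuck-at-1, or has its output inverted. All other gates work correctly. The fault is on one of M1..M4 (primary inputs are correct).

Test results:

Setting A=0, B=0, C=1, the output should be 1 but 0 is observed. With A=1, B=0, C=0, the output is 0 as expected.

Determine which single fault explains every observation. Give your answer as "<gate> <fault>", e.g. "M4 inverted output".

Fault-free values for test 1 (A=0, B=0, C=1): M1=1, M2=0, M3=0, M4=1, giving Y=1. Observed 0.
Test 1: faults giving observed 0 are {M4 stuck-at-0, M4 inverted output}.
Test 2 (A=1, B=0, C=0): fault-free M1=0, M2=1, M3=1, M4=0 → 0; observed 0. Eliminates M4 inverted output.
Only M4 stuck-at-0 is consistent with every test.

M4 stuck-at-0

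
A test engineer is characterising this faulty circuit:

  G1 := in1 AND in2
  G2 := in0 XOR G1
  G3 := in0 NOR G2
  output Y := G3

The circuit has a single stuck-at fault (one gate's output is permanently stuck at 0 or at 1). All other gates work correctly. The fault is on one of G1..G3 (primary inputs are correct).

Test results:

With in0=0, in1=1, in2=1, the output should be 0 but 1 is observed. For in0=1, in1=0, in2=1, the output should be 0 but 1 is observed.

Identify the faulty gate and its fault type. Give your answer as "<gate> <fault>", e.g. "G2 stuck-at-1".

Fault-free values for test 1 (in0=0, in1=1, in2=1): G1=1, G2=1, G3=0, giving Y=0. Observed 1.
Test 1: faults giving observed 1 are {G1 stuck-at-0, G2 stuck-at-0, G3 stuck-at-1}.
Test 2 (in0=1, in1=0, in2=1): fault-free G1=0, G2=1, G3=0 → 0; observed 1. Eliminates G1 stuck-at-0, G2 stuck-at-0.
Only G3 stuck-at-1 is consistent with every test.

G3 stuck-at-1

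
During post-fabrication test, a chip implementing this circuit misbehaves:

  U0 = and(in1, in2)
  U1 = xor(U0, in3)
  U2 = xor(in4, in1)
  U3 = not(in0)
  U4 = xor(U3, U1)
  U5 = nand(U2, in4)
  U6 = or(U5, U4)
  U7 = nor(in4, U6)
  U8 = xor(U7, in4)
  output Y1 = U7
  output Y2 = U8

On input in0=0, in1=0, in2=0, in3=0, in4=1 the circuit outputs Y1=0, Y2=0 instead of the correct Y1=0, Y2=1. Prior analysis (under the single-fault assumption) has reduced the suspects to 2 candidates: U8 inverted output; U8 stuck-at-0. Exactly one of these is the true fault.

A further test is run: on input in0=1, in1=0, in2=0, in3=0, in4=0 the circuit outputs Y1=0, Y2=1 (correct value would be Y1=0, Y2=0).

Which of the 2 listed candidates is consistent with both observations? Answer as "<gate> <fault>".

U8 inverted output

Evaluate each candidate on input in0=1, in1=0, in2=0, in3=0, in4=0:
  U8 inverted output: U0=0, U1=0, U2=0, U3=0, U4=0, U5=1, U6=1, U7=0, U8=1 [inverted output] → Y1=0, Y2=1 — matches
  U8 stuck-at-0: U0=0, U1=0, U2=0, U3=0, U4=0, U5=1, U6=1, U7=0, U8=0 [stuck-at-0] → Y1=0, Y2=0 — eliminated
Only U8 inverted output reproduces the observed Y1=0, Y2=1.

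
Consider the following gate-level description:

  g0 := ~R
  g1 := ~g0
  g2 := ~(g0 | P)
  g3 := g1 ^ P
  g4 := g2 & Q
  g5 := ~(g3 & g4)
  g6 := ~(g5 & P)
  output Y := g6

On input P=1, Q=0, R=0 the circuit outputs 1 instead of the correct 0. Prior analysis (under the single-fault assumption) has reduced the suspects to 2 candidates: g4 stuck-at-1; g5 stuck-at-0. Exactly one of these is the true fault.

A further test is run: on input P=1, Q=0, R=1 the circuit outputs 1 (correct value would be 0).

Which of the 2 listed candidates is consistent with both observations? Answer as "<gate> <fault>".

g5 stuck-at-0

Evaluate each candidate on input P=1, Q=0, R=1:
  g4 stuck-at-1: g0=0, g1=1, g2=0, g3=0, g4=1 [stuck-at-1], g5=1, g6=0 → 0 — eliminated
  g5 stuck-at-0: g0=0, g1=1, g2=0, g3=0, g4=0, g5=0 [stuck-at-0], g6=1 → 1 — matches
Only g5 stuck-at-0 reproduces the observed 1.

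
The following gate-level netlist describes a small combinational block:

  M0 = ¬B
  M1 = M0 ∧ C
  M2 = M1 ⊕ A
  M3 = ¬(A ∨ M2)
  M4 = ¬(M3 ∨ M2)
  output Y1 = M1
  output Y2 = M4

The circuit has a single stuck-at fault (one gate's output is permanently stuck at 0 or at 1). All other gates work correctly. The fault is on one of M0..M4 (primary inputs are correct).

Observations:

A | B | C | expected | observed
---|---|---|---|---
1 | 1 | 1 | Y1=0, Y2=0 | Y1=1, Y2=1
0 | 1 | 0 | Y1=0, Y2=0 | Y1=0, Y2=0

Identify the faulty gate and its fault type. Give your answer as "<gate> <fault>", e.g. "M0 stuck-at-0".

Fault-free values for test 1 (A=1, B=1, C=1): M0=0, M1=0, M2=1, M3=0, M4=0, giving Y1=0, Y2=0. Observed Y1=1, Y2=1.
Test 1: faults giving observed Y1=1, Y2=1 are {M0 stuck-at-1, M1 stuck-at-1}.
Test 2 (A=0, B=1, C=0): fault-free M0=0, M1=0, M2=0, M3=1, M4=0 → Y1=0, Y2=0; observed Y1=0, Y2=0. Eliminates M1 stuck-at-1.
Only M0 stuck-at-1 is consistent with every test.

M0 stuck-at-1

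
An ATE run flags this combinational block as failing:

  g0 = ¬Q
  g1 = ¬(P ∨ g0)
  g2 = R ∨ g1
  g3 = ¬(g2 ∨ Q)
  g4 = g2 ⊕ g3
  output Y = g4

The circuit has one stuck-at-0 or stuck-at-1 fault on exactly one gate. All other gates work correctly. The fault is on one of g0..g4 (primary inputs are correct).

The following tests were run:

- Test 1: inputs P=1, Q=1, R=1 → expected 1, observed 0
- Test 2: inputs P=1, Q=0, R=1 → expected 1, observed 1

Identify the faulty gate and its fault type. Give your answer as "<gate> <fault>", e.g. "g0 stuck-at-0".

Fault-free values for test 1 (P=1, Q=1, R=1): g0=0, g1=0, g2=1, g3=0, g4=1, giving Y=1. Observed 0.
Test 1: faults giving observed 0 are {g2 stuck-at-0, g3 stuck-at-1, g4 stuck-at-0}.
Test 2 (P=1, Q=0, R=1): fault-free g0=1, g1=0, g2=1, g3=0, g4=1 → 1; observed 1. Eliminates g3 stuck-at-1, g4 stuck-at-0.
Only g2 stuck-at-0 is consistent with every test.

g2 stuck-at-0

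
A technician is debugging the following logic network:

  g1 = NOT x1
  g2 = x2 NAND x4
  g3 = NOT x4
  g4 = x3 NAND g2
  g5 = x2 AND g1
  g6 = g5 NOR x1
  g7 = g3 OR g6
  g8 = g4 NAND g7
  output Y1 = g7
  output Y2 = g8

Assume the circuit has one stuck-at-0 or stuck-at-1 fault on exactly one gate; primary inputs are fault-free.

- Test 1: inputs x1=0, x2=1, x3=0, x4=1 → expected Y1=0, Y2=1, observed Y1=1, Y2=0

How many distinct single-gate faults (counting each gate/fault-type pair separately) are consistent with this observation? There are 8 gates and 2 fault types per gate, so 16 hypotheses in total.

Fault-free: g1=1, g2=0, g3=0, g4=1, g5=1, g6=0, g7=0, g8=1 → Y1=0, Y2=1. Observed Y1=1, Y2=0.
  g1: stuck-at-0 ✓; others ✗
  g2: none of the 2 fault types match ✗
  g3: stuck-at-1 ✓; others ✗
  g4: none of the 2 fault types match ✗
  g5: stuck-at-0 ✓; others ✗
  g6: stuck-at-1 ✓; others ✗
  g7: stuck-at-1 ✓; others ✗
  g8: none of the 2 fault types match ✗
Consistent faults: {g1 stuck-at-0, g3 stuck-at-1, g5 stuck-at-0, g6 stuck-at-1, g7 stuck-at-1} — 5 in all.

5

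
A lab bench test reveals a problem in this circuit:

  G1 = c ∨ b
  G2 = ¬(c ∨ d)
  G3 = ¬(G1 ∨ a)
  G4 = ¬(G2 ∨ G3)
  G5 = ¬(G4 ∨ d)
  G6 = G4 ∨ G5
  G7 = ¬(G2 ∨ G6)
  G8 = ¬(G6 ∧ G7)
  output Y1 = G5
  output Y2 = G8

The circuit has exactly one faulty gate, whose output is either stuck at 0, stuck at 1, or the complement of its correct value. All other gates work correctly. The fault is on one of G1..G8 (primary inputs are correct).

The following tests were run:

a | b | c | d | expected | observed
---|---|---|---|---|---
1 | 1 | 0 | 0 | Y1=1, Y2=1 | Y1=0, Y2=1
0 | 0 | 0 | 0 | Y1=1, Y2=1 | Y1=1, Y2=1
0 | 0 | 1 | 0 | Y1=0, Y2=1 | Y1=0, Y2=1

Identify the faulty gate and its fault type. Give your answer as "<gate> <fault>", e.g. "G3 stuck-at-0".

G2 stuck-at-0

Fault-free values for test 1 (a=1, b=1, c=0, d=0): G1=1, G2=1, G3=0, G4=0, G5=1, G6=1, G7=0, G8=1, giving Y1=1, Y2=1. Observed Y1=0, Y2=1.
Test 1: faults giving observed Y1=0, Y2=1 are {G2 stuck-at-0, G2 inverted output, G4 stuck-at-1, G4 inverted output, G5 stuck-at-0, G5 inverted output}.
Test 2 (a=0, b=0, c=0, d=0): fault-free G1=0, G2=1, G3=1, G4=0, G5=1, G6=1, G7=0, G8=1 → Y1=1, Y2=1; observed Y1=1, Y2=1. Eliminates G4 stuck-at-1, G4 inverted output, G5 stuck-at-0, G5 inverted output.
Test 3 (a=0, b=0, c=1, d=0): fault-free G1=1, G2=0, G3=0, G4=1, G5=0, G6=1, G7=0, G8=1 → Y1=0, Y2=1; observed Y1=0, Y2=1. Eliminates G2 inverted output.
Only G2 stuck-at-0 is consistent with every test.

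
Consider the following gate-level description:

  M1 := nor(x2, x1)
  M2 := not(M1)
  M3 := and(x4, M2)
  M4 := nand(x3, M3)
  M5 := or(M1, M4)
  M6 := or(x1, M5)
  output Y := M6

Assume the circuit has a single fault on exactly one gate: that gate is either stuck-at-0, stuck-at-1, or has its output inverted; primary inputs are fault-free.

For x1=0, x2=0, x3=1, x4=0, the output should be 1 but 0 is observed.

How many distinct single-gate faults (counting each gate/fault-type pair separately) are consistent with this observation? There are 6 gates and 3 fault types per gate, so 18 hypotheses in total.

4

Fault-free: M1=1, M2=0, M3=0, M4=1, M5=1, M6=1 → 1. Observed 0.
  M1: none of the 3 fault types match ✗
  M2: none of the 3 fault types match ✗
  M3: none of the 3 fault types match ✗
  M4: none of the 3 fault types match ✗
  M5: stuck-at-0, inverted output ✓; others ✗
  M6: stuck-at-0, inverted output ✓; others ✗
Consistent faults: {M5 stuck-at-0, M5 inverted output, M6 stuck-at-0, M6 inverted output} — 4 in all.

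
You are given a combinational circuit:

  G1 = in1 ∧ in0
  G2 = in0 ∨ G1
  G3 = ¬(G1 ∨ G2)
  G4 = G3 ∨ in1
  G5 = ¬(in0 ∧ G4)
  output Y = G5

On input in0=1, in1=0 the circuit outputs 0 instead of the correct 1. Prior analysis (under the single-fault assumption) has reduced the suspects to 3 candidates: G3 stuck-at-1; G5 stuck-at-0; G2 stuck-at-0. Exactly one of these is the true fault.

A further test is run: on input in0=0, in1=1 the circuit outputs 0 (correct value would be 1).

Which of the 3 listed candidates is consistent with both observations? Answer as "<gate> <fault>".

G5 stuck-at-0

Evaluate each candidate on input in0=0, in1=1:
  G3 stuck-at-1: G1=0, G2=0, G3=1 [stuck-at-1], G4=1, G5=1 → 1 — eliminated
  G5 stuck-at-0: G1=0, G2=0, G3=1, G4=1, G5=0 [stuck-at-0] → 0 — matches
  G2 stuck-at-0: G1=0, G2=0 [stuck-at-0], G3=1, G4=1, G5=1 → 1 — eliminated
Only G5 stuck-at-0 reproduces the observed 0.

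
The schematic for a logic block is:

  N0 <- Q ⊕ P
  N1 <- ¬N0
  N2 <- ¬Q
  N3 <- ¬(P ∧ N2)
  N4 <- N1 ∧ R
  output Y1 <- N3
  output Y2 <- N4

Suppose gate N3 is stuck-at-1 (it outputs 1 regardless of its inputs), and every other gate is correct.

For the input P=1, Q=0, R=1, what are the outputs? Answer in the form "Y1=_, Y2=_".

Propagate with N3 forced: N0=1, N1=0, N2=1, N3=1 [stuck-at-1], N4=0.
So the outputs are Y1=1, Y2=0. (Without the fault they would be Y1=0, Y2=0.)

Y1=1, Y2=0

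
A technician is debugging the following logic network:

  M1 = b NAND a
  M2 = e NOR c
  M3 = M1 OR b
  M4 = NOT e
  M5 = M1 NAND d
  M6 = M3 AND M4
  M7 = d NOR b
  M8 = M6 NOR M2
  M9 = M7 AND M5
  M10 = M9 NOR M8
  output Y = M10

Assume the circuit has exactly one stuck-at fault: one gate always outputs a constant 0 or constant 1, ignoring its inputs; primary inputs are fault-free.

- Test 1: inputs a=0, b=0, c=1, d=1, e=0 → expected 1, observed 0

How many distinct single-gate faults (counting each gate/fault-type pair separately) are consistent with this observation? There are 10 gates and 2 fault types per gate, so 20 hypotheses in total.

7

Fault-free: M1=1, M2=0, M3=1, M4=1, M5=0, M6=1, M7=0, M8=0, M9=0, M10=1 → 1. Observed 0.
  M1: stuck-at-0 ✓; others ✗
  M2: none of the 2 fault types match ✗
  M3: stuck-at-0 ✓; others ✗
  M4: stuck-at-0 ✓; others ✗
  M5: none of the 2 fault types match ✗
  M6: stuck-at-0 ✓; others ✗
  M7: none of the 2 fault types match ✗
  M8: stuck-at-1 ✓; others ✗
  M9: stuck-at-1 ✓; others ✗
  M10: stuck-at-0 ✓; others ✗
Consistent faults: {M1 stuck-at-0, M3 stuck-at-0, M4 stuck-at-0, M6 stuck-at-0, M8 stuck-at-1, M9 stuck-at-1, M10 stuck-at-0} — 7 in all.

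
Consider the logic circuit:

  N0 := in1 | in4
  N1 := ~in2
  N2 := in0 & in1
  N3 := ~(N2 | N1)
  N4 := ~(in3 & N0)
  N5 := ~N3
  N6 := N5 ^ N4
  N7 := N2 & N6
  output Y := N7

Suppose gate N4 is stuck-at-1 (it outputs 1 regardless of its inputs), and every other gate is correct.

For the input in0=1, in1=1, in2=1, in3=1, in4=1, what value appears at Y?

0

Propagate with N4 forced: N0=1, N1=0, N2=1, N3=0, N4=1 [stuck-at-1], N5=1, N6=0, N7=0.
So Y = 0. (Without the fault it would be 1.)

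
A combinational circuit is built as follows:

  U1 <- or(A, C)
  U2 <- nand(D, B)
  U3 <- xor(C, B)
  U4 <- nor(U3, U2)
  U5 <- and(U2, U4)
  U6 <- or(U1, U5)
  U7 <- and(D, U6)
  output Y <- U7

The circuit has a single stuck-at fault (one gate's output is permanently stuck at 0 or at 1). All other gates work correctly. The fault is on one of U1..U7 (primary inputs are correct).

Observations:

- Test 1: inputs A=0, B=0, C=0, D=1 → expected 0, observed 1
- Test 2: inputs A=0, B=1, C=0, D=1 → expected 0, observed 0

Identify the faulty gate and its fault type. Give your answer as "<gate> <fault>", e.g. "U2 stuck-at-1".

Fault-free values for test 1 (A=0, B=0, C=0, D=1): U1=0, U2=1, U3=0, U4=0, U5=0, U6=0, U7=0, giving Y=0. Observed 1.
Test 1: faults giving observed 1 are {U1 stuck-at-1, U4 stuck-at-1, U5 stuck-at-1, U6 stuck-at-1, U7 stuck-at-1}.
Test 2 (A=0, B=1, C=0, D=1): fault-free U1=0, U2=0, U3=1, U4=0, U5=0, U6=0, U7=0 → 0; observed 0. Eliminates U1 stuck-at-1, U5 stuck-at-1, U6 stuck-at-1, U7 stuck-at-1.
Only U4 stuck-at-1 is consistent with every test.

U4 stuck-at-1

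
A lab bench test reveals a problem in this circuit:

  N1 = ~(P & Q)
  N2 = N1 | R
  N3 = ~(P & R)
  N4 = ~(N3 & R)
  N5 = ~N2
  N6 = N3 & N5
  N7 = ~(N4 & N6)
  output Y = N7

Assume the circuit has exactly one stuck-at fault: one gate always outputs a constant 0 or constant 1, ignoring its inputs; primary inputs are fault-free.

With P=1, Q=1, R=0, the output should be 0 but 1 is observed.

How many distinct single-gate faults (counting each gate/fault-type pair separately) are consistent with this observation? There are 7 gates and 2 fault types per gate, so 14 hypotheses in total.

Fault-free: N1=0, N2=0, N3=1, N4=1, N5=1, N6=1, N7=0 → 0. Observed 1.
  N1 stuck-at-0: output 0 ✗
  N1 stuck-at-1: output 1 ✓
  N2 stuck-at-0: output 0 ✗
  N2 stuck-at-1: output 1 ✓
  N3 stuck-at-0: output 1 ✓
  N3 stuck-at-1: output 0 ✗
  N4 stuck-at-0: output 1 ✓
  N4 stuck-at-1: output 0 ✗
  N5 stuck-at-0: output 1 ✓
  N5 stuck-at-1: output 0 ✗
  N6 stuck-at-0: output 1 ✓
  N6 stuck-at-1: output 0 ✗
  N7 stuck-at-0: output 0 ✗
  N7 stuck-at-1: output 1 ✓
Consistent faults: {N1 stuck-at-1, N2 stuck-at-1, N3 stuck-at-0, N4 stuck-at-0, N5 stuck-at-0, N6 stuck-at-0, N7 stuck-at-1} — 7 in all.

7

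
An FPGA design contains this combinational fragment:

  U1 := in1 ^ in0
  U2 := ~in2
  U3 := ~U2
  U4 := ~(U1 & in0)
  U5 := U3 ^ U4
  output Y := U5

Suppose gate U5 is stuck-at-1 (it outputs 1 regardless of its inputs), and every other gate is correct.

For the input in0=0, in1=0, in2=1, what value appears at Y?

Propagate with U5 forced: U1=0, U2=0, U3=1, U4=1, U5=1 [stuck-at-1].
So Y = 1. (Without the fault it would be 0.)

1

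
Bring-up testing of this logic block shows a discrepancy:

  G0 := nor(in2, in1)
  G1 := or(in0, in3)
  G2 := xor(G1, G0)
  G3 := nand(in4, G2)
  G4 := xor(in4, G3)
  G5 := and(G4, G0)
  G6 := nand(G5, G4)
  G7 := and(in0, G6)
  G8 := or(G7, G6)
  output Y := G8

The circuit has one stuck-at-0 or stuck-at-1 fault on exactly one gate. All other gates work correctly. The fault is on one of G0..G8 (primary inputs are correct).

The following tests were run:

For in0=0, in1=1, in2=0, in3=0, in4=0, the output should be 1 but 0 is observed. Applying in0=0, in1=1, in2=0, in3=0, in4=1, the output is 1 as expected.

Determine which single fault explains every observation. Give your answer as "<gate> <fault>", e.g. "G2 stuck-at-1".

Fault-free values for test 1 (in0=0, in1=1, in2=0, in3=0, in4=0): G0=0, G1=0, G2=0, G3=1, G4=1, G5=0, G6=1, G7=0, G8=1, giving Y=1. Observed 0.
Test 1: faults giving observed 0 are {G0 stuck-at-1, G5 stuck-at-1, G6 stuck-at-0, G8 stuck-at-0}.
Test 2 (in0=0, in1=1, in2=0, in3=0, in4=1): fault-free G0=0, G1=0, G2=0, G3=1, G4=0, G5=0, G6=1, G7=0, G8=1 → 1; observed 1. Eliminates G0 stuck-at-1, G6 stuck-at-0, G8 stuck-at-0.
Only G5 stuck-at-1 is consistent with every test.

G5 stuck-at-1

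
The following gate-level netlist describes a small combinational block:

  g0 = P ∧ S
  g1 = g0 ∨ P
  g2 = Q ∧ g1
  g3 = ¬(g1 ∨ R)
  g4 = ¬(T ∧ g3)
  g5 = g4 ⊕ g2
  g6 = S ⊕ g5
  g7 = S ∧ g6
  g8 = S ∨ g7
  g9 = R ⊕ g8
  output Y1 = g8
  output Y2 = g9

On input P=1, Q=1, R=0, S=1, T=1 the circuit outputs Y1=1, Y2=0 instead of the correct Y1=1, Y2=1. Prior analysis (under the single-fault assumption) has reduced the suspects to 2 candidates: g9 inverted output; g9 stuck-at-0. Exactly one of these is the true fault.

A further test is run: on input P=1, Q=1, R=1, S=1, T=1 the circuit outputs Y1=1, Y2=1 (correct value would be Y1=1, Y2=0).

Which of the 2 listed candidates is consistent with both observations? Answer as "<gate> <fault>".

Evaluate each candidate on input P=1, Q=1, R=1, S=1, T=1:
  g9 inverted output: g0=1, g1=1, g2=1, g3=0, g4=1, g5=0, g6=1, g7=1, g8=1, g9=1 [inverted output] → Y1=1, Y2=1 — matches
  g9 stuck-at-0: g0=1, g1=1, g2=1, g3=0, g4=1, g5=0, g6=1, g7=1, g8=1, g9=0 [stuck-at-0] → Y1=1, Y2=0 — eliminated
Only g9 inverted output reproduces the observed Y1=1, Y2=1.

g9 inverted output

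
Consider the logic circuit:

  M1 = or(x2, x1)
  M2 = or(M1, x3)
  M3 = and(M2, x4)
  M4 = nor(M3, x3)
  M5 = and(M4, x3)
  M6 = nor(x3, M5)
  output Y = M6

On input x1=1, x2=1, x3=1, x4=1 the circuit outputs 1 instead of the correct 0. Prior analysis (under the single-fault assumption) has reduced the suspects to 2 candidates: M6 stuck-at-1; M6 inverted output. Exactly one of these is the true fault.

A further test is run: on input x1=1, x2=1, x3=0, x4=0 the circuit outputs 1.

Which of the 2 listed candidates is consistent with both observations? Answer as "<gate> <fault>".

M6 stuck-at-1

Evaluate each candidate on input x1=1, x2=1, x3=0, x4=0:
  M6 stuck-at-1: M1=1, M2=1, M3=0, M4=1, M5=0, M6=1 [stuck-at-1] → 1 — matches
  M6 inverted output: M1=1, M2=1, M3=0, M4=1, M5=0, M6=0 [inverted output] → 0 — eliminated
Only M6 stuck-at-1 reproduces the observed 1.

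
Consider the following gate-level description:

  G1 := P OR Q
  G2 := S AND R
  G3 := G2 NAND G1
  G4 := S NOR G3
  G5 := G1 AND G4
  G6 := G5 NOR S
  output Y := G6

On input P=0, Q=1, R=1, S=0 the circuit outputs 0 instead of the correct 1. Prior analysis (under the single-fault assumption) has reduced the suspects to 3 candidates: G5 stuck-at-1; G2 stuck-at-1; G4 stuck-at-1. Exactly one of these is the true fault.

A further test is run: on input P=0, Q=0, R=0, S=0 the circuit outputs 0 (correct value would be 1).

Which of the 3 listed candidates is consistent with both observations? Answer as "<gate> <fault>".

G5 stuck-at-1

Evaluate each candidate on input P=0, Q=0, R=0, S=0:
  G5 stuck-at-1: G1=0, G2=0, G3=1, G4=0, G5=1 [stuck-at-1], G6=0 → 0 — matches
  G2 stuck-at-1: G1=0, G2=1 [stuck-at-1], G3=1, G4=0, G5=0, G6=1 → 1 — eliminated
  G4 stuck-at-1: G1=0, G2=0, G3=1, G4=1 [stuck-at-1], G5=0, G6=1 → 1 — eliminated
Only G5 stuck-at-1 reproduces the observed 0.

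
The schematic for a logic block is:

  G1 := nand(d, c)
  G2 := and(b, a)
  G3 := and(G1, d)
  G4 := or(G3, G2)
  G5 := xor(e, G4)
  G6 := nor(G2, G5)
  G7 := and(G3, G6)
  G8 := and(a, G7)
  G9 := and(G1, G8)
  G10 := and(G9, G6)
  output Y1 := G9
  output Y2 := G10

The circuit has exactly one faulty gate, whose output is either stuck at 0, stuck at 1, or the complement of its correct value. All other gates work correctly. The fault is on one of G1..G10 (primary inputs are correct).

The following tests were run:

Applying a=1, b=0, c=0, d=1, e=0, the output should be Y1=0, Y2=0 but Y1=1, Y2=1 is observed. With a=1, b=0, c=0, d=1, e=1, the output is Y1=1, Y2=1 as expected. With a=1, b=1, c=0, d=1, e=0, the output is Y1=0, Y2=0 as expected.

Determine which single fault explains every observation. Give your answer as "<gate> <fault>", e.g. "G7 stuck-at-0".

G5 stuck-at-0

Fault-free values for test 1 (a=1, b=0, c=0, d=1, e=0): G1=1, G2=0, G3=1, G4=1, G5=1, G6=0, G7=0, G8=0, G9=0, G10=0, giving Y1=0, Y2=0. Observed Y1=1, Y2=1.
Test 1: faults giving observed Y1=1, Y2=1 are {G4 stuck-at-0, G4 inverted output, G5 stuck-at-0, G5 inverted output, G6 stuck-at-1, G6 inverted output}.
Test 2 (a=1, b=0, c=0, d=1, e=1): fault-free G1=1, G2=0, G3=1, G4=1, G5=0, G6=1, G7=1, G8=1, G9=1, G10=1 → Y1=1, Y2=1; observed Y1=1, Y2=1. Eliminates G4 stuck-at-0, G4 inverted output, G5 inverted output, G6 inverted output.
Test 3 (a=1, b=1, c=0, d=1, e=0): fault-free G1=1, G2=1, G3=1, G4=1, G5=1, G6=0, G7=0, G8=0, G9=0, G10=0 → Y1=0, Y2=0; observed Y1=0, Y2=0. Eliminates G6 stuck-at-1.
Only G5 stuck-at-0 is consistent with every test.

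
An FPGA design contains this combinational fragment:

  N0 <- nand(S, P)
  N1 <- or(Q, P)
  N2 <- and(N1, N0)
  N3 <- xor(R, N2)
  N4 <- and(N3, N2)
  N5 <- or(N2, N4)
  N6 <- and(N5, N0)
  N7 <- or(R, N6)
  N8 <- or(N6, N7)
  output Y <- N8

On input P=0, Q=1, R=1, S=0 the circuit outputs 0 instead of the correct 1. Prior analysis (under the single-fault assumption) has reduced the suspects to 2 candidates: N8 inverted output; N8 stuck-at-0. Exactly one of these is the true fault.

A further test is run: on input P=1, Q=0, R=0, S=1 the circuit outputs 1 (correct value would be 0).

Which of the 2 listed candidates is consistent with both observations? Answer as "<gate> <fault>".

N8 inverted output

Evaluate each candidate on input P=1, Q=0, R=0, S=1:
  N8 inverted output: N0=0, N1=1, N2=0, N3=0, N4=0, N5=0, N6=0, N7=0, N8=1 [inverted output] → 1 — matches
  N8 stuck-at-0: N0=0, N1=1, N2=0, N3=0, N4=0, N5=0, N6=0, N7=0, N8=0 [stuck-at-0] → 0 — eliminated
Only N8 inverted output reproduces the observed 1.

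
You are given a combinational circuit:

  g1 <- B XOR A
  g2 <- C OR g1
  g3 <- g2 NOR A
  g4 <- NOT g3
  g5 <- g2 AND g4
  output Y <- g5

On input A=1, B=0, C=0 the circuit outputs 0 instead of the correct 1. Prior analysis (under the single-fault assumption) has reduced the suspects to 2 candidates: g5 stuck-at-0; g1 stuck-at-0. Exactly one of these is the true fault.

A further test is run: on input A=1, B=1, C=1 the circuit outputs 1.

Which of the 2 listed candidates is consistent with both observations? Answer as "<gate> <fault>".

g1 stuck-at-0

Evaluate each candidate on input A=1, B=1, C=1:
  g5 stuck-at-0: g1=0, g2=1, g3=0, g4=1, g5=0 [stuck-at-0] → 0 — eliminated
  g1 stuck-at-0: g1=0 [stuck-at-0], g2=1, g3=0, g4=1, g5=1 → 1 — matches
Only g1 stuck-at-0 reproduces the observed 1.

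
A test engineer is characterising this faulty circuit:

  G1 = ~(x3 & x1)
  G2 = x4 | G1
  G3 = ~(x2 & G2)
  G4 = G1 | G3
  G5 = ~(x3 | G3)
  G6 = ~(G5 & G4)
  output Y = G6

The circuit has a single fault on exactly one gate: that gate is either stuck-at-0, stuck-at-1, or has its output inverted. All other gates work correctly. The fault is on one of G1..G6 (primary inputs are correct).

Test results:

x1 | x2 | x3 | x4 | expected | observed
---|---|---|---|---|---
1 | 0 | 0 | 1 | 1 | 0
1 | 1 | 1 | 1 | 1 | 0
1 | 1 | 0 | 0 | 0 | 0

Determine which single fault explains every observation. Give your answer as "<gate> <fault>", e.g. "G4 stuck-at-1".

G6 stuck-at-0

Fault-free values for test 1 (x1=1, x2=0, x3=0, x4=1): G1=1, G2=1, G3=1, G4=1, G5=0, G6=1, giving Y=1. Observed 0.
Test 1: faults giving observed 0 are {G3 stuck-at-0, G3 inverted output, G5 stuck-at-1, G5 inverted output, G6 stuck-at-0, G6 inverted output}.
Test 2 (x1=1, x2=1, x3=1, x4=1): fault-free G1=0, G2=1, G3=0, G4=0, G5=0, G6=1 → 1; observed 0. Eliminates G3 stuck-at-0, G3 inverted output, G5 stuck-at-1, G5 inverted output.
Test 3 (x1=1, x2=1, x3=0, x4=0): fault-free G1=1, G2=1, G3=0, G4=1, G5=1, G6=0 → 0; observed 0. Eliminates G6 inverted output.
Only G6 stuck-at-0 is consistent with every test.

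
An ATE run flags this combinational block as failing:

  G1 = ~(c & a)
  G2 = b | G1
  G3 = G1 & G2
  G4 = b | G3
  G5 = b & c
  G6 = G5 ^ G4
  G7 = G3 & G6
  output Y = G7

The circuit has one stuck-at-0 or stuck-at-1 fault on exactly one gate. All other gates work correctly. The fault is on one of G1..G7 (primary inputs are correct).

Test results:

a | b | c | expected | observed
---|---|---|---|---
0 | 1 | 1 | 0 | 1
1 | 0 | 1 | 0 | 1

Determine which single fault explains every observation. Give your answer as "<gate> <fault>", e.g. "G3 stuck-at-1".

G7 stuck-at-1

Fault-free values for test 1 (a=0, b=1, c=1): G1=1, G2=1, G3=1, G4=1, G5=1, G6=0, G7=0, giving Y=0. Observed 1.
Test 1: faults giving observed 1 are {G4 stuck-at-0, G5 stuck-at-0, G6 stuck-at-1, G7 stuck-at-1}.
Test 2 (a=1, b=0, c=1): fault-free G1=0, G2=0, G3=0, G4=0, G5=0, G6=0, G7=0 → 0; observed 1. Eliminates G4 stuck-at-0, G5 stuck-at-0, G6 stuck-at-1.
Only G7 stuck-at-1 is consistent with every test.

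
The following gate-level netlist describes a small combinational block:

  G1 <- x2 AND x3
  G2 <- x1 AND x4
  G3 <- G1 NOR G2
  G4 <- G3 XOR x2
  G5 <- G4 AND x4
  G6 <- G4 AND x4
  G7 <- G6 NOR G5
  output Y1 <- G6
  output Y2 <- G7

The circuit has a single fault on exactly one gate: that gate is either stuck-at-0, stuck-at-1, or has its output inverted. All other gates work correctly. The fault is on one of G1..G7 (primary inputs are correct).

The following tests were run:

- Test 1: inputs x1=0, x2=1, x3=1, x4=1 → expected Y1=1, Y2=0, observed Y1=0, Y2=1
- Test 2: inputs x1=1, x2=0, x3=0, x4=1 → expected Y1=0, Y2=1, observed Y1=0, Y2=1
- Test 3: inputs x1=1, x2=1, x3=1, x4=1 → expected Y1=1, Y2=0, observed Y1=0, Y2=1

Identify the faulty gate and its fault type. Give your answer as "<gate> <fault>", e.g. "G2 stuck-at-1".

G4 stuck-at-0

Fault-free values for test 1 (x1=0, x2=1, x3=1, x4=1): G1=1, G2=0, G3=0, G4=1, G5=1, G6=1, G7=0, giving Y1=1, Y2=0. Observed Y1=0, Y2=1.
Test 1: faults giving observed Y1=0, Y2=1 are {G1 stuck-at-0, G1 inverted output, G3 stuck-at-1, G3 inverted output, G4 stuck-at-0, G4 inverted output}.
Test 2 (x1=1, x2=0, x3=0, x4=1): fault-free G1=0, G2=1, G3=0, G4=0, G5=0, G6=0, G7=1 → Y1=0, Y2=1; observed Y1=0, Y2=1. Eliminates G3 stuck-at-1, G3 inverted output, G4 inverted output.
Test 3 (x1=1, x2=1, x3=1, x4=1): fault-free G1=1, G2=1, G3=0, G4=1, G5=1, G6=1, G7=0 → Y1=1, Y2=0; observed Y1=0, Y2=1. Eliminates G1 stuck-at-0, G1 inverted output.
Only G4 stuck-at-0 is consistent with every test.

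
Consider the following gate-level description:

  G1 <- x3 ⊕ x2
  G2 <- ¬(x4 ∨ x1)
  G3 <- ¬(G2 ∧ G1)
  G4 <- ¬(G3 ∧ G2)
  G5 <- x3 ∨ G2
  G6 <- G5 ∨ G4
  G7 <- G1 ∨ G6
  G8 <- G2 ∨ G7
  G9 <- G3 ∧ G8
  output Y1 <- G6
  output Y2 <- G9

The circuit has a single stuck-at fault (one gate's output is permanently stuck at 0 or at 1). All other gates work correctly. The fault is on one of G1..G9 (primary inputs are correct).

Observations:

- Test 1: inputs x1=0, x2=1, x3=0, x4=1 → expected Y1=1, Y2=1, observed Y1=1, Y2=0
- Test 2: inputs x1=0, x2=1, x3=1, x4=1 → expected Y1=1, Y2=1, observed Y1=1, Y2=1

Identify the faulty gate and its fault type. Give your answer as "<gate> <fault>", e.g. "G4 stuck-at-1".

Fault-free values for test 1 (x1=0, x2=1, x3=0, x4=1): G1=1, G2=0, G3=1, G4=1, G5=0, G6=1, G7=1, G8=1, G9=1, giving Y1=1, Y2=1. Observed Y1=1, Y2=0.
Test 1: faults giving observed Y1=1, Y2=0 are {G2 stuck-at-1, G3 stuck-at-0, G7 stuck-at-0, G8 stuck-at-0, G9 stuck-at-0}.
Test 2 (x1=0, x2=1, x3=1, x4=1): fault-free G1=0, G2=0, G3=1, G4=1, G5=1, G6=1, G7=1, G8=1, G9=1 → Y1=1, Y2=1; observed Y1=1, Y2=1. Eliminates G3 stuck-at-0, G7 stuck-at-0, G8 stuck-at-0, G9 stuck-at-0.
Only G2 stuck-at-1 is consistent with every test.

G2 stuck-at-1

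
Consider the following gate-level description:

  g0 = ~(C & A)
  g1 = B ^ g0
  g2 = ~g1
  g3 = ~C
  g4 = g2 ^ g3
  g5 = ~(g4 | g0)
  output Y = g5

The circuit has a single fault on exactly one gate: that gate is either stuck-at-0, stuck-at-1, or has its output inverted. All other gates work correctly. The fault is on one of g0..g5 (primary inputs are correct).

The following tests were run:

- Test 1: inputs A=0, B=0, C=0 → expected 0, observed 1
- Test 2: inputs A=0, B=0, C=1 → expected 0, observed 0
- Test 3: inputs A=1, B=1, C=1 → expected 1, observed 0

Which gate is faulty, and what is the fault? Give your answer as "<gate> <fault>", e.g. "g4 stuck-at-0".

Fault-free values for test 1 (A=0, B=0, C=0): g0=1, g1=1, g2=0, g3=1, g4=1, g5=0, giving Y=0. Observed 1.
Test 1: faults giving observed 1 are {g0 stuck-at-0, g0 inverted output, g5 stuck-at-1, g5 inverted output}.
Test 2 (A=0, B=0, C=1): fault-free g0=1, g1=1, g2=0, g3=0, g4=0, g5=0 → 0; observed 0. Eliminates g5 stuck-at-1, g5 inverted output.
Test 3 (A=1, B=1, C=1): fault-free g0=0, g1=1, g2=0, g3=0, g4=0, g5=1 → 1; observed 0. Eliminates g0 stuck-at-0.
Only g0 inverted output is consistent with every test.

g0 inverted output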